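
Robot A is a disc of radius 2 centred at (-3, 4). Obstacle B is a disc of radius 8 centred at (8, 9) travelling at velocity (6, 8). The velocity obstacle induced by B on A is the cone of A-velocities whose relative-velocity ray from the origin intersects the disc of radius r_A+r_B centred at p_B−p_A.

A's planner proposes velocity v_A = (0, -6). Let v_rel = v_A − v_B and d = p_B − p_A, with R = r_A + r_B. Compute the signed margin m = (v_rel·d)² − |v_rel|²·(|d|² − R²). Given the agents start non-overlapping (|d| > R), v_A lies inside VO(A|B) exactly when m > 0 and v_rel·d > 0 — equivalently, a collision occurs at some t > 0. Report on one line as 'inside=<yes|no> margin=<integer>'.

d = (11, 5),  |d|² = 146;  R = 2+8 = 10,  c = 146−10² = 46
v_rel = (-6, -14),  |v_rel|² = 232;  v_rel·d = (-6)·(11) + (-14)·(5) = -136
232·t² + 272·t + 46 = 0  ⇒  m = (-136)² − 232·46 = 7824
m = 7824 > 0,  v_rel·d = -136 < 0  ⇒  outside

inside=no margin=7824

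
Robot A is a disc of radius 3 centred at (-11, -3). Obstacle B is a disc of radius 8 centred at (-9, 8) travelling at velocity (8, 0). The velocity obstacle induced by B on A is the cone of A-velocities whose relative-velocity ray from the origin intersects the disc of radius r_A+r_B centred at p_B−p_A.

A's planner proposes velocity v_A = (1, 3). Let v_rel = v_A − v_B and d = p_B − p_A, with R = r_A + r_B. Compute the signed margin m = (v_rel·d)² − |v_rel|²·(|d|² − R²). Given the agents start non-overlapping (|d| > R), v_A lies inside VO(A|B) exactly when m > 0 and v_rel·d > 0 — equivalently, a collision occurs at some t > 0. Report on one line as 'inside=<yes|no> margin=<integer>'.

d = (2, 11),  |d|² = 125;  R = 3+8 = 11,  c = 125−11² = 4
v_rel = (-7, 3),  |v_rel|² = 58;  v_rel·d = (-7)·(2) + (3)·(11) = 19
58·t² − 38·t + 4 = 0  ⇒  m = 19² − 58·4 = 129
m = 129 > 0,  v_rel·d = 19 > 0  ⇒  inside

inside=yes margin=129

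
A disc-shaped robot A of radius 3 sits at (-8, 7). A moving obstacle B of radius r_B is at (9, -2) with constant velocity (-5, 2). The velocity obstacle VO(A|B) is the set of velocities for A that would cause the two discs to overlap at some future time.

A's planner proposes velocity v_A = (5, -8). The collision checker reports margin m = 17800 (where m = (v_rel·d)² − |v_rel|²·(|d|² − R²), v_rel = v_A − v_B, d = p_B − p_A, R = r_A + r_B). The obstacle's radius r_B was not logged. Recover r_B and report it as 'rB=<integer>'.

m = 17800
d = (17, -9);  v_rel = (10, -10),  |v_rel|² = 200
v_rel×d = (10)·(-9) − (-10)·(17) = 80
since m = R²·200 − 80²:  R² = (6400 + 17800) / 200 = 121
R = √121 = 11  ⇒  r_B = 11 − 3 = 8

rB=8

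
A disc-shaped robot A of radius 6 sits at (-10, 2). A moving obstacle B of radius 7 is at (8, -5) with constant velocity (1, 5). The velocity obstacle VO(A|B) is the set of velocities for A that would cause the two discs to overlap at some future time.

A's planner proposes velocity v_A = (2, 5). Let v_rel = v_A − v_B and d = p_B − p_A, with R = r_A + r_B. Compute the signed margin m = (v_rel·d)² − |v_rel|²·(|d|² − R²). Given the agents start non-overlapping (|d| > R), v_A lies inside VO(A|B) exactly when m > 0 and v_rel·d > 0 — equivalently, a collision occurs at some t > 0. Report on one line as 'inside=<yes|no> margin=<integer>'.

d = (18, -7),  |d|² = 373;  R = 6+7 = 13,  c = 373−13² = 204
v_rel = (1, 0),  |v_rel|² = 1;  v_rel·d = (1)·(18) + (0)·(-7) = 18
1·t² − 36·t + 204 = 0  ⇒  m = 18² − 1·204 = 120
m = 120 > 0,  v_rel·d = 18 > 0  ⇒  inside

inside=yes margin=120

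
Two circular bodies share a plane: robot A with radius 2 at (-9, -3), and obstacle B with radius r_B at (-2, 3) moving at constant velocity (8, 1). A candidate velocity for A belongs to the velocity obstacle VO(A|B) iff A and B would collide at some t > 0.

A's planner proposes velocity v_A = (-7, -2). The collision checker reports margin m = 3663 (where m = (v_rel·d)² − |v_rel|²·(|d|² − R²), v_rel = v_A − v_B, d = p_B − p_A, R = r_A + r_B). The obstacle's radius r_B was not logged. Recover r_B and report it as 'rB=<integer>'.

m = 3663
d = (7, 6);  v_rel = (-15, -3),  |v_rel|² = 234
v_rel×d = (-15)·(6) − (-3)·(7) = -69
since m = R²·234 − (-69)²:  R² = (4761 + 3663) / 234 = 36
R = √36 = 6  ⇒  r_B = 6 − 2 = 4

rB=4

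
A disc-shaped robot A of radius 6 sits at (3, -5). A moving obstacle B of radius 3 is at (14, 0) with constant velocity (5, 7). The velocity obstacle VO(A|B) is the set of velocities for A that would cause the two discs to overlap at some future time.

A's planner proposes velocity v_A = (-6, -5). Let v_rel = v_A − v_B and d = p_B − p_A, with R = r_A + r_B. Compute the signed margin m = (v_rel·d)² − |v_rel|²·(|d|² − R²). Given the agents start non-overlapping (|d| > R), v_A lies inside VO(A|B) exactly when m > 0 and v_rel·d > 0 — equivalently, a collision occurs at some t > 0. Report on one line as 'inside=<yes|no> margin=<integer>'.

d = (11, 5),  |d|² = 146;  R = 6+3 = 9,  c = 146−9² = 65
v_rel = (-11, -12),  |v_rel|² = 265;  v_rel·d = (-11)·(11) + (-12)·(5) = -181
265·t² + 362·t + 65 = 0  ⇒  m = (-181)² − 265·65 = 15536
m = 15536 > 0,  v_rel·d = -181 < 0  ⇒  outside

inside=no margin=15536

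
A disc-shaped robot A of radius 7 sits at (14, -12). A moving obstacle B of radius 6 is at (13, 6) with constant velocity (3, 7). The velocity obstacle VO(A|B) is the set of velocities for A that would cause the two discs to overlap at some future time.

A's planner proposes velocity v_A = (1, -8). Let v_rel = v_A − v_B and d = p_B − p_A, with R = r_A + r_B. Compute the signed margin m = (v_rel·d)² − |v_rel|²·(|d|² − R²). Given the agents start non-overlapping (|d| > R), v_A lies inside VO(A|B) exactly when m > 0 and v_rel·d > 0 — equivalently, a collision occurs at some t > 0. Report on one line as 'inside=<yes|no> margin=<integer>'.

d = (-1, 18),  |d|² = 325;  R = 7+6 = 13,  c = 325−13² = 156
v_rel = (-2, -15),  |v_rel|² = 229;  v_rel·d = (-2)·(-1) + (-15)·(18) = -268
229·t² + 536·t + 156 = 0  ⇒  m = (-268)² − 229·156 = 36100
m = 36100 > 0,  v_rel·d = -268 < 0  ⇒  outside

inside=no margin=36100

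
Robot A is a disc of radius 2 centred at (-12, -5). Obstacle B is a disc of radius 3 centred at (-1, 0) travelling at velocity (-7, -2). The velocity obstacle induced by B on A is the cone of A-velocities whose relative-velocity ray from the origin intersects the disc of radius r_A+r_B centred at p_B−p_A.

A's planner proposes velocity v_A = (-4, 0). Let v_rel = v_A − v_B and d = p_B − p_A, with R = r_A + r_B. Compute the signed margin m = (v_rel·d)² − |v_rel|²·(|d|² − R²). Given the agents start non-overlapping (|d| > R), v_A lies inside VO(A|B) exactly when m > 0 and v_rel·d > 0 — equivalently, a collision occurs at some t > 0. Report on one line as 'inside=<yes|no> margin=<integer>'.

d = (11, 5),  |d|² = 146;  R = 2+3 = 5,  c = 146−5² = 121
v_rel = (3, 2),  |v_rel|² = 13;  v_rel·d = (3)·(11) + (2)·(5) = 43
13·t² − 86·t + 121 = 0  ⇒  m = 43² − 13·121 = 276
m = 276 > 0,  v_rel·d = 43 > 0  ⇒  inside

inside=yes margin=276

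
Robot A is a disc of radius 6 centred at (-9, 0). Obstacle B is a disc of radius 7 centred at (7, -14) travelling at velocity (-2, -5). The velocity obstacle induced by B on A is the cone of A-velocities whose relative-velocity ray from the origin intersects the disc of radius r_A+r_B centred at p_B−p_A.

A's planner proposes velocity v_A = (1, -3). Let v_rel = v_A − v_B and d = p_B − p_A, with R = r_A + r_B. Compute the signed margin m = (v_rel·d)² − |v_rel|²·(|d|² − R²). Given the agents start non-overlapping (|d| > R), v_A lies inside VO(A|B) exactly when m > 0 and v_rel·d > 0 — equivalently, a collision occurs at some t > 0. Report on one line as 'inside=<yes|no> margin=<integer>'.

d = (16, -14),  |d|² = 452;  R = 6+7 = 13,  c = 452−13² = 283
v_rel = (3, 2),  |v_rel|² = 13;  v_rel·d = (3)·(16) + (2)·(-14) = 20
13·t² − 40·t + 283 = 0  ⇒  m = 20² − 13·283 = -3279
m = -3279 < 0,  v_rel·d = 20 > 0  ⇒  outside

inside=no margin=-3279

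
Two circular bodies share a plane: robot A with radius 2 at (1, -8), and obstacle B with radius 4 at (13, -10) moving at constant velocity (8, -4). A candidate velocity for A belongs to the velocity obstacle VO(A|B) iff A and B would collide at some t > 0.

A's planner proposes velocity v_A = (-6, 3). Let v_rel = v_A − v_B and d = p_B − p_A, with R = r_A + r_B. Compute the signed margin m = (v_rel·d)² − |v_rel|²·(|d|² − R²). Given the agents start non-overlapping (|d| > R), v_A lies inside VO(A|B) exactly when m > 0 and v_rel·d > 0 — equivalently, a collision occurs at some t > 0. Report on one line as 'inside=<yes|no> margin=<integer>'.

d = (12, -2),  |d|² = 148;  R = 2+4 = 6,  c = 148−6² = 112
v_rel = (-14, 7),  |v_rel|² = 245;  v_rel·d = (-14)·(12) + (7)·(-2) = -182
245·t² + 364·t + 112 = 0  ⇒  m = (-182)² − 245·112 = 5684
m = 5684 > 0,  v_rel·d = -182 < 0  ⇒  outside

inside=no margin=5684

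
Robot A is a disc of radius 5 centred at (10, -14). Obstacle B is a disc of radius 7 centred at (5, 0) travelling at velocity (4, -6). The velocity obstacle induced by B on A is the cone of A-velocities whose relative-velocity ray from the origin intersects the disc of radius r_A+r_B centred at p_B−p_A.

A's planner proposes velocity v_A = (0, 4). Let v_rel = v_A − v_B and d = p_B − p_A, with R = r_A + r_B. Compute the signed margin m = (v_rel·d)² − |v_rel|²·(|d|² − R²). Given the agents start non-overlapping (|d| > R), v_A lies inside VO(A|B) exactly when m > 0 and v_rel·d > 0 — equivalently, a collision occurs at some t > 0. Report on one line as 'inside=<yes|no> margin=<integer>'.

d = (-5, 14),  |d|² = 221;  R = 5+7 = 12,  c = 221−12² = 77
v_rel = (-4, 10),  |v_rel|² = 116;  v_rel·d = (-4)·(-5) + (10)·(14) = 160
116·t² − 320·t + 77 = 0  ⇒  m = 160² − 116·77 = 16668
m = 16668 > 0,  v_rel·d = 160 > 0  ⇒  inside

inside=yes margin=16668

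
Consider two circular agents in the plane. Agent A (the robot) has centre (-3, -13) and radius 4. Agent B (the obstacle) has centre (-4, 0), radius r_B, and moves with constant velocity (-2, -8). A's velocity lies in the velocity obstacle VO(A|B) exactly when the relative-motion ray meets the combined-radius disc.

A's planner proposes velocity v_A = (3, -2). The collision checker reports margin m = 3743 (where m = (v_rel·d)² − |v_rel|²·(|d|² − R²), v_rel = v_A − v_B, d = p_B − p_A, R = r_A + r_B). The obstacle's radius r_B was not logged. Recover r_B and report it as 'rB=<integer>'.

m = 3743
d = (-1, 13);  v_rel = (5, 6),  |v_rel|² = 61
v_rel×d = (5)·(13) − (6)·(-1) = 71
since m = R²·61 − 71²:  R² = (5041 + 3743) / 61 = 144
R = √144 = 12  ⇒  r_B = 12 − 4 = 8

rB=8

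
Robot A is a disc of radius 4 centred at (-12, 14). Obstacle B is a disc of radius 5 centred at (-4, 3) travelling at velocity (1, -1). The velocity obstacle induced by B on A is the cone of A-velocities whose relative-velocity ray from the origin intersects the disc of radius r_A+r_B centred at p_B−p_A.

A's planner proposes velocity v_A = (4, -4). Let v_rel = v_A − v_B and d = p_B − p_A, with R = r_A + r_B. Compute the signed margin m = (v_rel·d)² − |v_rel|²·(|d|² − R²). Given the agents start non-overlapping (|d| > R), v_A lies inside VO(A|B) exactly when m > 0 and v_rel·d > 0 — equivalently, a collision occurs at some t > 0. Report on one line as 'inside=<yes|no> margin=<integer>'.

d = (8, -11),  |d|² = 185;  R = 4+5 = 9,  c = 185−9² = 104
v_rel = (3, -3),  |v_rel|² = 18;  v_rel·d = (3)·(8) + (-3)·(-11) = 57
18·t² − 114·t + 104 = 0  ⇒  m = 57² − 18·104 = 1377
m = 1377 > 0,  v_rel·d = 57 > 0  ⇒  inside

inside=yes margin=1377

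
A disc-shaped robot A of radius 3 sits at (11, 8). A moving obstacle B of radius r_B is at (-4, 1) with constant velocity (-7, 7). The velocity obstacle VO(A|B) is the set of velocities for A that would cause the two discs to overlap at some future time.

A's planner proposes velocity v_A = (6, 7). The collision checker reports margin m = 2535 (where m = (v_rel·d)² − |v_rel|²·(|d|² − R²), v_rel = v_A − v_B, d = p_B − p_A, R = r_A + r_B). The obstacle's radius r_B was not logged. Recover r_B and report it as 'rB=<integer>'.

m = 2535
d = (-15, -7);  v_rel = (13, 0),  |v_rel|² = 169
v_rel×d = (13)·(-7) − (0)·(-15) = -91
since m = R²·169 − (-91)²:  R² = (8281 + 2535) / 169 = 64
R = √64 = 8  ⇒  r_B = 8 − 3 = 5

rB=5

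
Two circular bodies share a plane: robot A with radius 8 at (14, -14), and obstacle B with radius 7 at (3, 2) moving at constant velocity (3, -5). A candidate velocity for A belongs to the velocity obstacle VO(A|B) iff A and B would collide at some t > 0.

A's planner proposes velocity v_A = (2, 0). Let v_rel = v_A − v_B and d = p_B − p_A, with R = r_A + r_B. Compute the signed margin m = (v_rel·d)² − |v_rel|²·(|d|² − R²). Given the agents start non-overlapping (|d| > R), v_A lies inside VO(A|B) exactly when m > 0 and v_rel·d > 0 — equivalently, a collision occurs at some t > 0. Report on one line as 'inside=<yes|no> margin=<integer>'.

d = (-11, 16),  |d|² = 377;  R = 8+7 = 15,  c = 377−15² = 152
v_rel = (-1, 5),  |v_rel|² = 26;  v_rel·d = (-1)·(-11) + (5)·(16) = 91
26·t² − 182·t + 152 = 0  ⇒  m = 91² − 26·152 = 4329
m = 4329 > 0,  v_rel·d = 91 > 0  ⇒  inside

inside=yes margin=4329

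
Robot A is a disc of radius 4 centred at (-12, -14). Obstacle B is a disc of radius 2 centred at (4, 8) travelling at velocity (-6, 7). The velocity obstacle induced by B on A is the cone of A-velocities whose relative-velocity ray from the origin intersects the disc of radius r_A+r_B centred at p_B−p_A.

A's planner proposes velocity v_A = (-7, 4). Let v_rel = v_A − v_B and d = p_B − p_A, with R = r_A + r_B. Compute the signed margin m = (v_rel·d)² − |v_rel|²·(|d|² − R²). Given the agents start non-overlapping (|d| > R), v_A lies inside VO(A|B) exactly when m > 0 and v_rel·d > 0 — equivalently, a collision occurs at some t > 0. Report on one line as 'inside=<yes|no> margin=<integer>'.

d = (16, 22),  |d|² = 740;  R = 4+2 = 6,  c = 740−6² = 704
v_rel = (-1, -3),  |v_rel|² = 10;  v_rel·d = (-1)·(16) + (-3)·(22) = -82
10·t² + 164·t + 704 = 0  ⇒  m = (-82)² − 10·704 = -316
m = -316 < 0,  v_rel·d = -82 < 0  ⇒  outside

inside=no margin=-316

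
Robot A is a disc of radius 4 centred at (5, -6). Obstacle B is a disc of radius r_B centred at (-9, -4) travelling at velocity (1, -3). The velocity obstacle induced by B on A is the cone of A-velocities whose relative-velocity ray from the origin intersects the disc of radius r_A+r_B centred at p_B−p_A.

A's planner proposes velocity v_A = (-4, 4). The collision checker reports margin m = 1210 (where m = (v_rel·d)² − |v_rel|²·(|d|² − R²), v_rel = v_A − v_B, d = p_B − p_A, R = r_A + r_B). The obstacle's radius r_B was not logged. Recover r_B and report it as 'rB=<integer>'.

m = 1210
d = (-14, 2);  v_rel = (-5, 7),  |v_rel|² = 74
v_rel×d = (-5)·(2) − (7)·(-14) = 88
since m = R²·74 − 88²:  R² = (7744 + 1210) / 74 = 121
R = √121 = 11  ⇒  r_B = 11 − 4 = 7

rB=7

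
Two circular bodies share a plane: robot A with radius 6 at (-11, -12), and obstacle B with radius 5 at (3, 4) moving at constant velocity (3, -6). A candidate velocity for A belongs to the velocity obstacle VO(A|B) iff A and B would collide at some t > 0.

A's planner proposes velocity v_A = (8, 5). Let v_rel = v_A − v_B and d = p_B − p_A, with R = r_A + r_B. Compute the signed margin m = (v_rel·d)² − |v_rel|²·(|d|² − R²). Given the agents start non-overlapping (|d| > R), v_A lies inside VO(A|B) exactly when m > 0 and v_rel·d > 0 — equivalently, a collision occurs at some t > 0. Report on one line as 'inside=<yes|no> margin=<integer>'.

d = (14, 16),  |d|² = 452;  R = 6+5 = 11,  c = 452−11² = 331
v_rel = (5, 11),  |v_rel|² = 146;  v_rel·d = (5)·(14) + (11)·(16) = 246
146·t² − 492·t + 331 = 0  ⇒  m = 246² − 146·331 = 12190
m = 12190 > 0,  v_rel·d = 246 > 0  ⇒  inside

inside=yes margin=12190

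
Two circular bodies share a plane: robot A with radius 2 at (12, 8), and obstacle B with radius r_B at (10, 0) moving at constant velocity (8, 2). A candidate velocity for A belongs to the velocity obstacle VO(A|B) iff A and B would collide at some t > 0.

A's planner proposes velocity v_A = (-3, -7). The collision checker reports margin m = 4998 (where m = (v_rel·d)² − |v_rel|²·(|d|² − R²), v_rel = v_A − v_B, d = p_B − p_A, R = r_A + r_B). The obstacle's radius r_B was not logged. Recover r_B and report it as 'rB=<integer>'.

m = 4998
d = (-2, -8);  v_rel = (-11, -9),  |v_rel|² = 202
v_rel×d = (-11)·(-8) − (-9)·(-2) = 70
since m = R²·202 − 70²:  R² = (4900 + 4998) / 202 = 49
R = √49 = 7  ⇒  r_B = 7 − 2 = 5

rB=5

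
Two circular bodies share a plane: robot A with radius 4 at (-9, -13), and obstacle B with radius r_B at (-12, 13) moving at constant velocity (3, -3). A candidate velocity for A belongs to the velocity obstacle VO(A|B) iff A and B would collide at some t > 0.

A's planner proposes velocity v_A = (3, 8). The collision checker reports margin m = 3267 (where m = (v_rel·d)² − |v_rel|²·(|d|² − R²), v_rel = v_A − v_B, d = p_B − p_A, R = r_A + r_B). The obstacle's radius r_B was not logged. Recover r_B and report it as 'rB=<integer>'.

m = 3267
d = (-3, 26);  v_rel = (0, 11),  |v_rel|² = 121
v_rel×d = (0)·(26) − (11)·(-3) = 33
since m = R²·121 − 33²:  R² = (1089 + 3267) / 121 = 36
R = √36 = 6  ⇒  r_B = 6 − 4 = 2

rB=2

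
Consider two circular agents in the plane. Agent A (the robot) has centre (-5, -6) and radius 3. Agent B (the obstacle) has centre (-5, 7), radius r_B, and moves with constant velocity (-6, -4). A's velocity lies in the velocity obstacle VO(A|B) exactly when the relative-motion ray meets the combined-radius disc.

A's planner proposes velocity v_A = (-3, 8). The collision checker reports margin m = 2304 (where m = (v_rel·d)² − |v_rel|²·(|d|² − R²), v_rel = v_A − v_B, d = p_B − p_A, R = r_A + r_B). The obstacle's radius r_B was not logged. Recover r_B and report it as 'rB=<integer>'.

m = 2304
d = (0, 13);  v_rel = (3, 12),  |v_rel|² = 153
v_rel×d = (3)·(13) − (12)·(0) = 39
since m = R²·153 − 39²:  R² = (1521 + 2304) / 153 = 25
R = √25 = 5  ⇒  r_B = 5 − 3 = 2

rB=2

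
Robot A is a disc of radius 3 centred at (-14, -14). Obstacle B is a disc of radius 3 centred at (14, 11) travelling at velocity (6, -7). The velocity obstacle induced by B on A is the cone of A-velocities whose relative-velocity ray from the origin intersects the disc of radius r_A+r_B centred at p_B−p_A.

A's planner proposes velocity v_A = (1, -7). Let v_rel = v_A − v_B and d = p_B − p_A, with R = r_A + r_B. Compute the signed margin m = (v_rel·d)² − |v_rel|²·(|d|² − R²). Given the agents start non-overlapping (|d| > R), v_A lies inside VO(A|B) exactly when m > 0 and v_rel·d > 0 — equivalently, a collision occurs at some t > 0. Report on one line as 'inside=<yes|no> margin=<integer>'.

d = (28, 25),  |d|² = 1409;  R = 3+3 = 6,  c = 1409−6² = 1373
v_rel = (-5, 0),  |v_rel|² = 25;  v_rel·d = (-5)·(28) + (0)·(25) = -140
25·t² + 280·t + 1373 = 0  ⇒  m = (-140)² − 25·1373 = -14725
m = -14725 < 0,  v_rel·d = -140 < 0  ⇒  outside

inside=no margin=-14725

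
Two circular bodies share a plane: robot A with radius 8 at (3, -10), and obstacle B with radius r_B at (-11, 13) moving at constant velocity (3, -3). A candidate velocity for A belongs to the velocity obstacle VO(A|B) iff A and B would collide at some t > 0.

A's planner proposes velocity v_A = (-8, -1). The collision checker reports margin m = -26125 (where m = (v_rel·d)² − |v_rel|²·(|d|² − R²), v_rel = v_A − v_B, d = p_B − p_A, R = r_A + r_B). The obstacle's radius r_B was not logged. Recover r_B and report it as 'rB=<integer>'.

m = -26125
d = (-14, 23);  v_rel = (-11, 2),  |v_rel|² = 125
v_rel×d = (-11)·(23) − (2)·(-14) = -225
since m = R²·125 − (-225)²:  R² = (50625 + -26125) / 125 = 196
R = √196 = 14  ⇒  r_B = 14 − 8 = 6

rB=6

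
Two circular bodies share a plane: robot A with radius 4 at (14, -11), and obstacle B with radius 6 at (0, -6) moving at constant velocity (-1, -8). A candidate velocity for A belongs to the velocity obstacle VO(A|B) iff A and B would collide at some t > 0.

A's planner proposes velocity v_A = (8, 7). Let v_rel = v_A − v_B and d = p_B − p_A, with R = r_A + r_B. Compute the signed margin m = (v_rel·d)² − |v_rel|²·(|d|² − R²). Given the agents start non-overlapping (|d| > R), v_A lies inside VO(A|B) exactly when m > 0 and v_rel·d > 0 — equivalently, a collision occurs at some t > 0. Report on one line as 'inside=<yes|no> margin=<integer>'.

d = (-14, 5),  |d|² = 221;  R = 4+6 = 10,  c = 221−10² = 121
v_rel = (9, 15),  |v_rel|² = 306;  v_rel·d = (9)·(-14) + (15)·(5) = -51
306·t² + 102·t + 121 = 0  ⇒  m = (-51)² − 306·121 = -34425
m = -34425 < 0,  v_rel·d = -51 < 0  ⇒  outside

inside=no margin=-34425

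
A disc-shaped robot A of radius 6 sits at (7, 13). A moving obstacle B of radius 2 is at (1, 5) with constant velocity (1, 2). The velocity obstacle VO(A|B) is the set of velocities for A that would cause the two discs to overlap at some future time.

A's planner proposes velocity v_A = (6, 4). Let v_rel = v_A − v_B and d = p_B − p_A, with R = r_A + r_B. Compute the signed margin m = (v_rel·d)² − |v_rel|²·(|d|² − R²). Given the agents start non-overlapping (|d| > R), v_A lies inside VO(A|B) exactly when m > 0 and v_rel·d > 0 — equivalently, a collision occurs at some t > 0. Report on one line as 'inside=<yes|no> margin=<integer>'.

d = (-6, -8),  |d|² = 100;  R = 6+2 = 8,  c = 100−8² = 36
v_rel = (5, 2),  |v_rel|² = 29;  v_rel·d = (5)·(-6) + (2)·(-8) = -46
29·t² + 92·t + 36 = 0  ⇒  m = (-46)² − 29·36 = 1072
m = 1072 > 0,  v_rel·d = -46 < 0  ⇒  outside

inside=no margin=1072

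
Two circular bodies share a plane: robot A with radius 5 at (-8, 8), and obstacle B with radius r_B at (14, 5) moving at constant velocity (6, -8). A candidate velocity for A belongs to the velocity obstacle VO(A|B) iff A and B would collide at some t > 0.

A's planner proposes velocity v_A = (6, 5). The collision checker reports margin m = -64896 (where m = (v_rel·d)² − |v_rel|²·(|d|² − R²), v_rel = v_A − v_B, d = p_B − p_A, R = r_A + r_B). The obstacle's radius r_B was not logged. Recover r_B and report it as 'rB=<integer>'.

m = -64896
d = (22, -3);  v_rel = (0, 13),  |v_rel|² = 169
v_rel×d = (0)·(-3) − (13)·(22) = -286
since m = R²·169 − (-286)²:  R² = (81796 + -64896) / 169 = 100
R = √100 = 10  ⇒  r_B = 10 − 5 = 5

rB=5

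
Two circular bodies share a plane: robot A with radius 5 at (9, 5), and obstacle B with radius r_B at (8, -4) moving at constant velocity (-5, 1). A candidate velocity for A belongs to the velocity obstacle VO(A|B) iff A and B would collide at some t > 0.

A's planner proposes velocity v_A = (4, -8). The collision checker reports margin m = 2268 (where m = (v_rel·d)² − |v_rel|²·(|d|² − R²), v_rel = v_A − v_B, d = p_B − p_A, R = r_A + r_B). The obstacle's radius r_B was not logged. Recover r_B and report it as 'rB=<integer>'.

m = 2268
d = (-1, -9);  v_rel = (9, -9),  |v_rel|² = 162
v_rel×d = (9)·(-9) − (-9)·(-1) = -90
since m = R²·162 − (-90)²:  R² = (8100 + 2268) / 162 = 64
R = √64 = 8  ⇒  r_B = 8 − 5 = 3

rB=3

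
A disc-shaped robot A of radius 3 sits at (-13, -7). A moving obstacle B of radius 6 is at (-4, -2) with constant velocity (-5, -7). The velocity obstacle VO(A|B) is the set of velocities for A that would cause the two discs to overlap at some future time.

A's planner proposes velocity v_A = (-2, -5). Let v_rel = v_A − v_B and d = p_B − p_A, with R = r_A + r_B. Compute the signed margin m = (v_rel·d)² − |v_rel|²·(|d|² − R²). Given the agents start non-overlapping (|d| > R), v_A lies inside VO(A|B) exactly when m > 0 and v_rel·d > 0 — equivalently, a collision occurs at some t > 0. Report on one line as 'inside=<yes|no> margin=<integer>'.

d = (9, 5),  |d|² = 106;  R = 3+6 = 9,  c = 106−9² = 25
v_rel = (3, 2),  |v_rel|² = 13;  v_rel·d = (3)·(9) + (2)·(5) = 37
13·t² − 74·t + 25 = 0  ⇒  m = 37² − 13·25 = 1044
m = 1044 > 0,  v_rel·d = 37 > 0  ⇒  inside

inside=yes margin=1044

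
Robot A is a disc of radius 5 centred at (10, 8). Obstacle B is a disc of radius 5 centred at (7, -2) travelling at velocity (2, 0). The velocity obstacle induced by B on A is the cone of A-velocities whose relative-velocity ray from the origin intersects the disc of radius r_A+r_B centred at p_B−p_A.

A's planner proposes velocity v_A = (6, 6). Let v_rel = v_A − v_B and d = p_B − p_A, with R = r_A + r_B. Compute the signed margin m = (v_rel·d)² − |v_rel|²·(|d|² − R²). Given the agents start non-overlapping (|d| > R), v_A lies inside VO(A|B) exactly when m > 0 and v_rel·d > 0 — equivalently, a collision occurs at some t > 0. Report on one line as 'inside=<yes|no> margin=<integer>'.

d = (-3, -10),  |d|² = 109;  R = 5+5 = 10,  c = 109−10² = 9
v_rel = (4, 6),  |v_rel|² = 52;  v_rel·d = (4)·(-3) + (6)·(-10) = -72
52·t² + 144·t + 9 = 0  ⇒  m = (-72)² − 52·9 = 4716
m = 4716 > 0,  v_rel·d = -72 < 0  ⇒  outside

inside=no margin=4716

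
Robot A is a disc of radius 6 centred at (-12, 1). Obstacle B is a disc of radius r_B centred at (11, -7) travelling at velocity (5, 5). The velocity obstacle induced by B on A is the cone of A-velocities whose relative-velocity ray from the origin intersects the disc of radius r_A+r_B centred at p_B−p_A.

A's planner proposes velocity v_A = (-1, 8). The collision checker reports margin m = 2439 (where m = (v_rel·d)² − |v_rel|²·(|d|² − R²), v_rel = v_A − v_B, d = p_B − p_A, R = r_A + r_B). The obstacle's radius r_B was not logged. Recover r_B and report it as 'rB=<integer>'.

m = 2439
d = (23, -8);  v_rel = (-6, 3),  |v_rel|² = 45
v_rel×d = (-6)·(-8) − (3)·(23) = -21
since m = R²·45 − (-21)²:  R² = (441 + 2439) / 45 = 64
R = √64 = 8  ⇒  r_B = 8 − 6 = 2

rB=2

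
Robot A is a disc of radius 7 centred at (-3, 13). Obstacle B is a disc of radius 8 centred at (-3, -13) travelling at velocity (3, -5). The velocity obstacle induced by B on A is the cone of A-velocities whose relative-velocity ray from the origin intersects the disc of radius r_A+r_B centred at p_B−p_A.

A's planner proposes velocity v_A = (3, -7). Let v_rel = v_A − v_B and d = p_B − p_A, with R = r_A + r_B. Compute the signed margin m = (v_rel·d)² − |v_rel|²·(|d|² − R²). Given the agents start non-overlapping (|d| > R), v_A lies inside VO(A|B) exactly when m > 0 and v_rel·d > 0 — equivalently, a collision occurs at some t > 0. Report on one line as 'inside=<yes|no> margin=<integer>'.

d = (0, -26),  |d|² = 676;  R = 7+8 = 15,  c = 676−15² = 451
v_rel = (0, -2),  |v_rel|² = 4;  v_rel·d = (0)·(0) + (-2)·(-26) = 52
4·t² − 104·t + 451 = 0  ⇒  m = 52² − 4·451 = 900
m = 900 > 0,  v_rel·d = 52 > 0  ⇒  inside

inside=yes margin=900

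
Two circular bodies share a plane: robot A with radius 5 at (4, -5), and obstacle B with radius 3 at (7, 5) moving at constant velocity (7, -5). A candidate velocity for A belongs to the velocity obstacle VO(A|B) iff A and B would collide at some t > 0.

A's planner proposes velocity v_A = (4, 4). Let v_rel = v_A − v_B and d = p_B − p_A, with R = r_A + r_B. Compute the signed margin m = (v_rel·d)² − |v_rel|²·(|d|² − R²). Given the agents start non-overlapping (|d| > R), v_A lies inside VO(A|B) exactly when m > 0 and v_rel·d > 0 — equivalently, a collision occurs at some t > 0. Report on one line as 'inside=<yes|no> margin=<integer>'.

d = (3, 10),  |d|² = 109;  R = 5+3 = 8,  c = 109−8² = 45
v_rel = (-3, 9),  |v_rel|² = 90;  v_rel·d = (-3)·(3) + (9)·(10) = 81
90·t² − 162·t + 45 = 0  ⇒  m = 81² − 90·45 = 2511
m = 2511 > 0,  v_rel·d = 81 > 0  ⇒  inside

inside=yes margin=2511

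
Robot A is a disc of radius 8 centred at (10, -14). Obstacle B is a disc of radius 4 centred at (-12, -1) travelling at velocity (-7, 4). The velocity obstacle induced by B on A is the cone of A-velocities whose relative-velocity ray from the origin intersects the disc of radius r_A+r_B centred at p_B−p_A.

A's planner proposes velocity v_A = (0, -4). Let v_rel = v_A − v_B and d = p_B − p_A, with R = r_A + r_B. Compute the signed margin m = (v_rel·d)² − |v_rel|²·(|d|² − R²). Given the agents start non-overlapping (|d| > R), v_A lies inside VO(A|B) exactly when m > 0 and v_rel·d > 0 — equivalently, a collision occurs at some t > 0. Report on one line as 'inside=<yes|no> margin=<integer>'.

d = (-22, 13),  |d|² = 653;  R = 8+4 = 12,  c = 653−12² = 509
v_rel = (7, -8),  |v_rel|² = 113;  v_rel·d = (7)·(-22) + (-8)·(13) = -258
113·t² + 516·t + 509 = 0  ⇒  m = (-258)² − 113·509 = 9047
m = 9047 > 0,  v_rel·d = -258 < 0  ⇒  outside

inside=no margin=9047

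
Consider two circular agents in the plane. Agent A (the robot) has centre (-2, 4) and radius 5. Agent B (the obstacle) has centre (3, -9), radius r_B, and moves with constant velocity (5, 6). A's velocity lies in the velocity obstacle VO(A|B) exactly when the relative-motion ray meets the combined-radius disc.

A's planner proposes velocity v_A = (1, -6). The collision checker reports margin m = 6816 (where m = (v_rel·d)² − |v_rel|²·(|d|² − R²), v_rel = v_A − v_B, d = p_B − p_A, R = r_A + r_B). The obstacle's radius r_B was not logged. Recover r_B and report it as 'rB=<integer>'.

m = 6816
d = (5, -13);  v_rel = (-4, -12),  |v_rel|² = 160
v_rel×d = (-4)·(-13) − (-12)·(5) = 112
since m = R²·160 − 112²:  R² = (12544 + 6816) / 160 = 121
R = √121 = 11  ⇒  r_B = 11 − 5 = 6

rB=6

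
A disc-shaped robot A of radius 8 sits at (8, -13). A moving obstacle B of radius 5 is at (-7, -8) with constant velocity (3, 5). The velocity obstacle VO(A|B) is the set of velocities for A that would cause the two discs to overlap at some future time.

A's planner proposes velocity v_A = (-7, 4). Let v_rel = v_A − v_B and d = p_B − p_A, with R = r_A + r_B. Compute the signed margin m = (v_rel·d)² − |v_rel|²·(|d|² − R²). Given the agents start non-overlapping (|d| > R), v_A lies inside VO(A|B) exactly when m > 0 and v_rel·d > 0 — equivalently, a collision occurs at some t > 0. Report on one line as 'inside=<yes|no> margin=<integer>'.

d = (-15, 5),  |d|² = 250;  R = 8+5 = 13,  c = 250−13² = 81
v_rel = (-10, -1),  |v_rel|² = 101;  v_rel·d = (-10)·(-15) + (-1)·(5) = 145
101·t² − 290·t + 81 = 0  ⇒  m = 145² − 101·81 = 12844
m = 12844 > 0,  v_rel·d = 145 > 0  ⇒  inside

inside=yes margin=12844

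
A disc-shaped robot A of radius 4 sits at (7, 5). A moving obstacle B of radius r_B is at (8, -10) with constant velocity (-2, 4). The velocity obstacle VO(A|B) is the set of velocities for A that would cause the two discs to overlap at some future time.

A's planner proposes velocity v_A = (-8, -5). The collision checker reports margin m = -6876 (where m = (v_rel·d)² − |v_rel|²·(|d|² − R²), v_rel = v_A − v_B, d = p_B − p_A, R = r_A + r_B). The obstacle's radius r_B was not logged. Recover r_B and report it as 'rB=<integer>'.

m = -6876
d = (1, -15);  v_rel = (-6, -9),  |v_rel|² = 117
v_rel×d = (-6)·(-15) − (-9)·(1) = 99
since m = R²·117 − 99²:  R² = (9801 + -6876) / 117 = 25
R = √25 = 5  ⇒  r_B = 5 − 4 = 1

rB=1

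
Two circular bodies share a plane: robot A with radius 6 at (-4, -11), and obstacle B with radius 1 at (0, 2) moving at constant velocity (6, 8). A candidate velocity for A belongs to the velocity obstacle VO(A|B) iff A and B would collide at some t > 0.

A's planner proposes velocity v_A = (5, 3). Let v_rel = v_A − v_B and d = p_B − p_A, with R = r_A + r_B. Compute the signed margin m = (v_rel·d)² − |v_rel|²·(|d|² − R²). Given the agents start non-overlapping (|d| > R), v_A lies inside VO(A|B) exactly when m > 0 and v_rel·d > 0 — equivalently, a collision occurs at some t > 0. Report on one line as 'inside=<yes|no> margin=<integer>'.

d = (4, 13),  |d|² = 185;  R = 6+1 = 7,  c = 185−7² = 136
v_rel = (-1, -5),  |v_rel|² = 26;  v_rel·d = (-1)·(4) + (-5)·(13) = -69
26·t² + 138·t + 136 = 0  ⇒  m = (-69)² − 26·136 = 1225
m = 1225 > 0,  v_rel·d = -69 < 0  ⇒  outside

inside=no margin=1225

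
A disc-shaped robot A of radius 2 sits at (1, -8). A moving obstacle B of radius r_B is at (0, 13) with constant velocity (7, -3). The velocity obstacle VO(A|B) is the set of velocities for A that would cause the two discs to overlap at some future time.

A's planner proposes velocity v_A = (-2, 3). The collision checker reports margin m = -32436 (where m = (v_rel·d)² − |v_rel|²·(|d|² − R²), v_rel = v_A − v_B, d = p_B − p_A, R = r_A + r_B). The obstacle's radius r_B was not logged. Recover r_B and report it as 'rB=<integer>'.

m = -32436
d = (-1, 21);  v_rel = (-9, 6),  |v_rel|² = 117
v_rel×d = (-9)·(21) − (6)·(-1) = -183
since m = R²·117 − (-183)²:  R² = (33489 + -32436) / 117 = 9
R = √9 = 3  ⇒  r_B = 3 − 2 = 1

rB=1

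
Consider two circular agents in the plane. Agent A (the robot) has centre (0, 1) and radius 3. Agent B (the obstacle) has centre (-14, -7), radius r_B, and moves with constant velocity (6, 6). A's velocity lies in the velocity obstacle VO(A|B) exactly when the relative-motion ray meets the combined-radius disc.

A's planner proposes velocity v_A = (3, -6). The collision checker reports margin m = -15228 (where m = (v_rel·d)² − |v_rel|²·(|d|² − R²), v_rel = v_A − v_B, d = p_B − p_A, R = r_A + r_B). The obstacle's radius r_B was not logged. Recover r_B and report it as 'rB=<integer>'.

m = -15228
d = (-14, -8);  v_rel = (-3, -12),  |v_rel|² = 153
v_rel×d = (-3)·(-8) − (-12)·(-14) = -144
since m = R²·153 − (-144)²:  R² = (20736 + -15228) / 153 = 36
R = √36 = 6  ⇒  r_B = 6 − 3 = 3

rB=3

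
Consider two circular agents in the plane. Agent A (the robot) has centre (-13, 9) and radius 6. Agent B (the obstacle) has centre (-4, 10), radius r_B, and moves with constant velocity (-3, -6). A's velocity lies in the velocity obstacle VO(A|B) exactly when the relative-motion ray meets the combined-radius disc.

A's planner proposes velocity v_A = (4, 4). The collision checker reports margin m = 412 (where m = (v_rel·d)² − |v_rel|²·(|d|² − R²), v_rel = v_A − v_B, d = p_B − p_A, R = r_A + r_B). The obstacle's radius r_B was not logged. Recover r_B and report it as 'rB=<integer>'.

m = 412
d = (9, 1);  v_rel = (7, 10),  |v_rel|² = 149
v_rel×d = (7)·(1) − (10)·(9) = -83
since m = R²·149 − (-83)²:  R² = (6889 + 412) / 149 = 49
R = √49 = 7  ⇒  r_B = 7 − 6 = 1

rB=1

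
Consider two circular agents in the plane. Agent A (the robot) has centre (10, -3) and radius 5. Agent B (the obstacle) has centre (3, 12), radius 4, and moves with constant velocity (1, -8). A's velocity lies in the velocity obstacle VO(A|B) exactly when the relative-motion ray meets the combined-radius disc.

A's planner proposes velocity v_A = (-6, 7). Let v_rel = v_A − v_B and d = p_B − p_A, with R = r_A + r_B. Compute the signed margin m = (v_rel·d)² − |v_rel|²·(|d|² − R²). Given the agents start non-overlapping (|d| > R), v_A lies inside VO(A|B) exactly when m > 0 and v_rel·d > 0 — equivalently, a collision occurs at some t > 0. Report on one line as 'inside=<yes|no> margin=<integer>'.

d = (-7, 15),  |d|² = 274;  R = 5+4 = 9,  c = 274−9² = 193
v_rel = (-7, 15),  |v_rel|² = 274;  v_rel·d = (-7)·(-7) + (15)·(15) = 274
274·t² − 548·t + 193 = 0  ⇒  m = 274² − 274·193 = 22194
m = 22194 > 0,  v_rel·d = 274 > 0  ⇒  inside

inside=yes margin=22194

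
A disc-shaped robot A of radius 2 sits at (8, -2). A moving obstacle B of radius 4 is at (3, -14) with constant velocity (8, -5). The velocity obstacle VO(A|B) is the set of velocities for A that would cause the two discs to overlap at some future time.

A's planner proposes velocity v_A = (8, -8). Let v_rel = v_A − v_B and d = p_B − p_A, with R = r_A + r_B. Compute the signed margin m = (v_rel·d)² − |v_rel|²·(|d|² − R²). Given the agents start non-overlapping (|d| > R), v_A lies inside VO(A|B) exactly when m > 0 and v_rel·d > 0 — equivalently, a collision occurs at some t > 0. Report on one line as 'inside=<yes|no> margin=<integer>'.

d = (-5, -12),  |d|² = 169;  R = 2+4 = 6,  c = 169−6² = 133
v_rel = (0, -3),  |v_rel|² = 9;  v_rel·d = (0)·(-5) + (-3)·(-12) = 36
9·t² − 72·t + 133 = 0  ⇒  m = 36² − 9·133 = 99
m = 99 > 0,  v_rel·d = 36 > 0  ⇒  inside

inside=yes margin=99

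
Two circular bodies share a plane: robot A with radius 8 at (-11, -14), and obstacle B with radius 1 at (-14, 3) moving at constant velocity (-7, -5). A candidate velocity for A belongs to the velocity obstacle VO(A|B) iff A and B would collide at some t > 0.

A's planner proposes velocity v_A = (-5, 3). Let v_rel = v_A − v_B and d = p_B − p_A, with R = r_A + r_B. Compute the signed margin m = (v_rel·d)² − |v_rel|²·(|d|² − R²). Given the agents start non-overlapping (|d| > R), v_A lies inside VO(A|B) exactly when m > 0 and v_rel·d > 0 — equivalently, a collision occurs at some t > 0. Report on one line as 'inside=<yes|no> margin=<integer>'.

d = (-3, 17),  |d|² = 298;  R = 8+1 = 9,  c = 298−9² = 217
v_rel = (2, 8),  |v_rel|² = 68;  v_rel·d = (2)·(-3) + (8)·(17) = 130
68·t² − 260·t + 217 = 0  ⇒  m = 130² − 68·217 = 2144
m = 2144 > 0,  v_rel·d = 130 > 0  ⇒  inside

inside=yes margin=2144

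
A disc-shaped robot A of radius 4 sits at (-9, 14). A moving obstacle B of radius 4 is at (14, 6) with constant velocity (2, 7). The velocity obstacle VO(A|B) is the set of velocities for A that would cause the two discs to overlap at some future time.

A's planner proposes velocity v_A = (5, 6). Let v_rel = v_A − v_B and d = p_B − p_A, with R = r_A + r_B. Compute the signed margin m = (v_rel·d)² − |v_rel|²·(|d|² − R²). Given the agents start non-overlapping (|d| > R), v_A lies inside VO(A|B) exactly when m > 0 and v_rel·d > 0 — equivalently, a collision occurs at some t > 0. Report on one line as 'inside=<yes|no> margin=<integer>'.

d = (23, -8),  |d|² = 593;  R = 4+4 = 8,  c = 593−8² = 529
v_rel = (3, -1),  |v_rel|² = 10;  v_rel·d = (3)·(23) + (-1)·(-8) = 77
10·t² − 154·t + 529 = 0  ⇒  m = 77² − 10·529 = 639
m = 639 > 0,  v_rel·d = 77 > 0  ⇒  inside

inside=yes margin=639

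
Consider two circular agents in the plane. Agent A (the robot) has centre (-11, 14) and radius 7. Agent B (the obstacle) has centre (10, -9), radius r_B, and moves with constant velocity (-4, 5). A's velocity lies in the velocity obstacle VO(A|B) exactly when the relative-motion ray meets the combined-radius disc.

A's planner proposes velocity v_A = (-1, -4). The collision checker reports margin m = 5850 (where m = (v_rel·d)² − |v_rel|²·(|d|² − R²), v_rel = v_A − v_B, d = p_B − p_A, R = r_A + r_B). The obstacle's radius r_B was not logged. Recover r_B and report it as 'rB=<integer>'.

m = 5850
d = (21, -23);  v_rel = (3, -9),  |v_rel|² = 90
v_rel×d = (3)·(-23) − (-9)·(21) = 120
since m = R²·90 − 120²:  R² = (14400 + 5850) / 90 = 225
R = √225 = 15  ⇒  r_B = 15 − 7 = 8

rB=8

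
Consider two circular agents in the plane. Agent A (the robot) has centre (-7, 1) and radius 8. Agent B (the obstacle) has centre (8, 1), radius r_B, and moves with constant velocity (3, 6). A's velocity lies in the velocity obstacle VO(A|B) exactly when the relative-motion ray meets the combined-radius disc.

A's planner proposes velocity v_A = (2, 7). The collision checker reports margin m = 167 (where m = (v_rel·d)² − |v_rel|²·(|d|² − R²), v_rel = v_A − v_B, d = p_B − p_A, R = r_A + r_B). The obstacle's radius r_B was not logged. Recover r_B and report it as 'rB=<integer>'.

m = 167
d = (15, 0);  v_rel = (-1, 1),  |v_rel|² = 2
v_rel×d = (-1)·(0) − (1)·(15) = -15
since m = R²·2 − (-15)²:  R² = (225 + 167) / 2 = 196
R = √196 = 14  ⇒  r_B = 14 − 8 = 6

rB=6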